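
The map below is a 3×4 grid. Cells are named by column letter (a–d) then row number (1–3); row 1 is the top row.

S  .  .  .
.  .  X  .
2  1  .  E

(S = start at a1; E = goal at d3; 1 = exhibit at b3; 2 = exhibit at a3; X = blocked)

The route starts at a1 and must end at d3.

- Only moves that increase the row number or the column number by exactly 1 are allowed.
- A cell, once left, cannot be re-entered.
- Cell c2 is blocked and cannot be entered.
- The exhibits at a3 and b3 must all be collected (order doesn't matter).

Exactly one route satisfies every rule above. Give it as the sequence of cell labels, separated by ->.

a1 -> a2 -> a3 -> b3 -> c3 -> d3

Moves only go right or down, so the column and row indices never decrease.
Route from a1: 2× down (reaching a3), 3× right (reaching d3) — 5 moves in all.
Check: all required cells visited.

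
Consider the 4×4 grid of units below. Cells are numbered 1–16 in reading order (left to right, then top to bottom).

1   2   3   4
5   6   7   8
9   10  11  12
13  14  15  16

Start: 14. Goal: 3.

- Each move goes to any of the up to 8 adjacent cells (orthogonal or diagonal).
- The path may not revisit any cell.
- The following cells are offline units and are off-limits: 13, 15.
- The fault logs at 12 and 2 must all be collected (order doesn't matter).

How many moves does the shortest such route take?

Any route passes through 12 and 2 in some order between 14 and 3. Summing Chebyshev distances along each leg and taking the cheapest ordering (14 → 12 → 2 → 3) gives a lower bound of 2 + 2 + 1 = 5 moves.
A route of 5 moves achieves this: 14 → 11 → 12 → 7 → 2 → 3.
Since 5 matches the lower bound, it is optimal.

5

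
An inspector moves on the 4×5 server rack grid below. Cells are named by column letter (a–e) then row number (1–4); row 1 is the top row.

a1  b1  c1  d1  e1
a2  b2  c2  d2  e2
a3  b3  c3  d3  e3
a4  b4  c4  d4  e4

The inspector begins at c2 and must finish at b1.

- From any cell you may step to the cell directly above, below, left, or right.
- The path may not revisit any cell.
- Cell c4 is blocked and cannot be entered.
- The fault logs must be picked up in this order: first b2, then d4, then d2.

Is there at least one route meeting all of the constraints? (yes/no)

yes

One route that works: c2 → b2 → b3 → c3 → d3 → d4 → e4 → e3 → e2 → d2 → d1 → c1 → b1.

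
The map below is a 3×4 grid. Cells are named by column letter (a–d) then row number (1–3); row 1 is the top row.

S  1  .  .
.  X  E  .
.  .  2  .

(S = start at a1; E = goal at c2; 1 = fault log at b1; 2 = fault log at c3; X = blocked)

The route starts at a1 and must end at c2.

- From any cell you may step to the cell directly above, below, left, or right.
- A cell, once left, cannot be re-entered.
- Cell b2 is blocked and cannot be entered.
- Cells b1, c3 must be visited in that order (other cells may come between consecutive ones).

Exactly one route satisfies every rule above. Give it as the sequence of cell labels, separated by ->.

a1 -> b1 -> c1 -> d1 -> d2 -> d3 -> c3 -> c2

The waypoints must appear in the order b1, c3, with no cell reused.
Route from a1: right 3 to d1, down 2 to d3, left 1 to c3, up 1 to c2 — 7 moves in all.
Check: order respected (1 at step 1, 2 at step 6).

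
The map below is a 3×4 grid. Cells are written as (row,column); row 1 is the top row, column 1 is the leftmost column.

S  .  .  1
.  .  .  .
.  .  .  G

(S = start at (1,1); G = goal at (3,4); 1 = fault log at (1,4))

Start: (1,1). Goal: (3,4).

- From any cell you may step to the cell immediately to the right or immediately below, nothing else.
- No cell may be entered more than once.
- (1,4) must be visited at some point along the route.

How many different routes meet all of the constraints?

1

A right/down-only route from (1,1) to (3,4) makes exactly 2 down-moves and 3 right-moves in some order.
With no other constraints that would be C(5,2) = 10 routes.
Split at (1,4) and multiply the segment counts: (1,1)→(1,4): 1; (1,4)→(3,4): 1; product = 1.
That gives 1 route.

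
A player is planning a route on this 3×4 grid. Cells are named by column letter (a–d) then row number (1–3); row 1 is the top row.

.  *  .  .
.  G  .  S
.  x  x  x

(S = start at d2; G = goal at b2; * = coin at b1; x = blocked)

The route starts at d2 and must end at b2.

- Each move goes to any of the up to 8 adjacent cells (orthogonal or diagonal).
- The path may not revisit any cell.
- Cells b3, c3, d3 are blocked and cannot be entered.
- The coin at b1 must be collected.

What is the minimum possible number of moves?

3

Any route passes through b1 somewhere between d2 and b2. Summing Chebyshev distances along the two legs (d2 → b1 → b2) gives a lower bound of 2 + 1 = 3 moves.
A route of 3 moves achieves this: d2 → c1 → b1 → b2.
Since 3 matches the lower bound, it is optimal.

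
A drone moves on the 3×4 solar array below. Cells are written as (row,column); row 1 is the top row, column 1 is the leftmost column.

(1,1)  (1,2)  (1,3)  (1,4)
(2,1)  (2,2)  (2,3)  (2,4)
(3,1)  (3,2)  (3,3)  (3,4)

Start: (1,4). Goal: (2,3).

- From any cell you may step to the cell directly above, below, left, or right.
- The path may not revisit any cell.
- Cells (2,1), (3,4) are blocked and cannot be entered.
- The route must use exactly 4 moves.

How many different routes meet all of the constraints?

Need simple routes of exactly 4 moves from (1,4) to (2,3) (Manhattan distance 2, so 1 moves are spent on a detour and 1 undoing it).
Enumerating: (1,4) (1,3) (1,2) (2,2) (2,3).
That gives 1 route.

1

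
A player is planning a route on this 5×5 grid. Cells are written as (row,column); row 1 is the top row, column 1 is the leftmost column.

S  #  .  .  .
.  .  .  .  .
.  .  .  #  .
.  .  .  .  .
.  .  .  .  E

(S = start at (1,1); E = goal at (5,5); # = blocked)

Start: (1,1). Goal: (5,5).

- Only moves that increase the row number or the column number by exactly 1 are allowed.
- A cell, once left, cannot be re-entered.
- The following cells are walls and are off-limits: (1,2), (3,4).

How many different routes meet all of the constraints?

A right/down-only route from (1,1) to (5,5) makes exactly 4 down-moves and 4 right-moves in some order.
With no other constraints that would be C(8,4) = 70 routes.
Subtract routes through each blocked cell (inclusion–exclusion for overlaps): − through (1,2): 35 − through (3,4): 30 + through (1,2)&(3,4): 18 → 23.
That gives 23 routes.

23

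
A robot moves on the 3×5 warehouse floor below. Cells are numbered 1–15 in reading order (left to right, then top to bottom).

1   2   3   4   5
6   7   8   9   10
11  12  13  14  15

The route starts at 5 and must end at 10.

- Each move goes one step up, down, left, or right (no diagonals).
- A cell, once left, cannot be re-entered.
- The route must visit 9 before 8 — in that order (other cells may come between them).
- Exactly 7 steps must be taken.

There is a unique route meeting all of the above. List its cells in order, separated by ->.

The waypoints must appear in the order 9, 8, with no cell reused.
Route from 5: left 1 to 4, down 1 to 9, left 1 to 8, down 1 to 13, right 2 to 15, up 1 to 10 — 7 moves in all.
Check: order respected (9 at step 2, 8 at step 3); 7 moves as required.

5 -> 4 -> 9 -> 8 -> 13 -> 14 -> 15 -> 10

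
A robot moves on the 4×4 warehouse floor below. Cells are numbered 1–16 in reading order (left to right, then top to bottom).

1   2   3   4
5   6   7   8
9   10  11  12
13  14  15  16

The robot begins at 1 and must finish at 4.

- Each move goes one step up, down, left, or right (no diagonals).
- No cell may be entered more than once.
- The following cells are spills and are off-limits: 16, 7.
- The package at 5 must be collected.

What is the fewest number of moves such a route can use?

Any route passes through 5 somewhere between 1 and 4. Summing Manhattan distances along the two legs (1 → 5 → 4) gives a lower bound of 1 + 4 = 5 moves.
A route of 5 moves achieves this: 1 → 5 → 6 → 2 → 3 → 4.
Since 5 matches the lower bound, it is optimal.

5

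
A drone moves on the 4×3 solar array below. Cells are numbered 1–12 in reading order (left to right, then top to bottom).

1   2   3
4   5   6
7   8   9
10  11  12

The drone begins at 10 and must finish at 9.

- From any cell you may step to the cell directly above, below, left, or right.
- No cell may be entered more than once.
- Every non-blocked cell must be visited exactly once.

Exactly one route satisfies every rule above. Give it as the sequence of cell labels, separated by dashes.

10 - 7 - 4 - 1 - 2 - 3 - 6 - 5 - 8 - 11 - 12 - 9

Need to visit all 12 open cells exactly once, starting at 10 and ending at 9.
Cell 1 has only two open neighbours (4 and 2), so the path must pass straight through it: one of those is the cell it's entered from and the other is where it exits.
Route from 10: up 3 to 1, right 2 to 3, down 1 to 6, left 1 to 5, down 2 to 11, right 1 to 12, up 1 to 9 — 11 moves in all.
Check: all 12 open cells covered.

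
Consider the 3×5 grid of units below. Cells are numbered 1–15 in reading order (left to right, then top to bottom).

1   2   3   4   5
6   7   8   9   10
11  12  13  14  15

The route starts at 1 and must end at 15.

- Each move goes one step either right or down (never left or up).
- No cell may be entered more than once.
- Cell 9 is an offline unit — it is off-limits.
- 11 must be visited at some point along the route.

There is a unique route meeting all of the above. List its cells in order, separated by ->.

1 -> 6 -> 11 -> 12 -> 13 -> 14 -> 15

Moves only go right or down, so the column and row indices never decrease.
Route from 1: down 2 to 11, right 4 to 15 — 6 moves in all.
Check: all required cells visited.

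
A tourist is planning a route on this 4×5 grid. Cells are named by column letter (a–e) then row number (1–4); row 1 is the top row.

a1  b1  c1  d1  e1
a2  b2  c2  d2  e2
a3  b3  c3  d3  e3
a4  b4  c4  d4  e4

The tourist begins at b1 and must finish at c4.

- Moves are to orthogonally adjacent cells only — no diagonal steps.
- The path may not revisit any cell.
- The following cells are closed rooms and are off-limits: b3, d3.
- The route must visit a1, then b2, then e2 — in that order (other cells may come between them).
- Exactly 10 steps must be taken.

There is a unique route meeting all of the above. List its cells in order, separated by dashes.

b1 - a1 - a2 - b2 - c2 - d2 - e2 - e3 - e4 - d4 - c4

The waypoints must appear in the order a1, b2, e2, with no cell reused.
Route from b1: left 1 to a1, down 1 to a2, right 4 to e2, down 2 to e4, left 2 to c4 — 10 moves in all.
Check: order respected (a1 at step 1, b2 at step 3, e2 at step 6); 10 moves as required.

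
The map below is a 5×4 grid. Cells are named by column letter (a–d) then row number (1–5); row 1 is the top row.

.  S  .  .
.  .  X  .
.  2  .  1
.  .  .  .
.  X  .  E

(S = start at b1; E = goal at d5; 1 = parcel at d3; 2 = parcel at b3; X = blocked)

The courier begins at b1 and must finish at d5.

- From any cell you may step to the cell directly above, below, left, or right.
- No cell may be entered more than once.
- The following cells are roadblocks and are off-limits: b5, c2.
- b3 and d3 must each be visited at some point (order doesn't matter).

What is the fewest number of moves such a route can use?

Any route passes through b3 and d3 in some order between b1 and d5. Summing Manhattan distances along each leg and taking the cheapest ordering (b1 → b3 → d3 → d5) gives a lower bound of 2 + 2 + 2 = 6 moves.
A route of 6 moves achieves this: b1 → b2 → b3 → c3 → d3 → d4 → d5.
Since 6 matches the lower bound, it is optimal.

6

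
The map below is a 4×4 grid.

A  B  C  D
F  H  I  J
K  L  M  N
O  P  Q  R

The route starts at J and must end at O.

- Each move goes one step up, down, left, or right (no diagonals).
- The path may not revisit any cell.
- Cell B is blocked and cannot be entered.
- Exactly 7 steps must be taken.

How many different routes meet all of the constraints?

19

Need simple routes of exactly 7 moves from J to O (Manhattan distance 5, so 1 moves are spent on a detour and 1 undoing it).
Branch systematically from the start, pruning whenever the remaining move budget drops below the Manhattan distance to O or differs from it in parity. Grouping the completions by first move — via D: 6; via N: 8; via I: 5 — and summing: 6 + 8 + 5 = 19.
That gives 19 routes.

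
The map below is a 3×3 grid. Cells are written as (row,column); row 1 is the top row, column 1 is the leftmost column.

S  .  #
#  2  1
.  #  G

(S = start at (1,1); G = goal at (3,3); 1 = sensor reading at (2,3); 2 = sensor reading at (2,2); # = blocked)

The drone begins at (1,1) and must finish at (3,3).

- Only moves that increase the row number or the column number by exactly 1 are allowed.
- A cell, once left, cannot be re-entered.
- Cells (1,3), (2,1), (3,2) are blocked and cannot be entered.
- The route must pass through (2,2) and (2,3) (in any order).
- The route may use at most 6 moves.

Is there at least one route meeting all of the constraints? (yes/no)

One route that works: (1,1) → (1,2) → (2,2) → (2,3) → (3,3).

yes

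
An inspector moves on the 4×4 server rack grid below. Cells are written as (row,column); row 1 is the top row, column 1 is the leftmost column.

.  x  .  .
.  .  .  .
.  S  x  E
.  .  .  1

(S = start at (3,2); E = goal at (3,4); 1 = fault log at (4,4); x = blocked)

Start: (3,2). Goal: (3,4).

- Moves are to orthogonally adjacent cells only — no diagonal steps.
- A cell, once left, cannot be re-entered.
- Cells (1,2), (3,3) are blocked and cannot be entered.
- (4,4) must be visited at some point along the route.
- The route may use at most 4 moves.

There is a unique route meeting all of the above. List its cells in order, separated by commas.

(3,2), (4,2), (4,3), (4,4), (3,4)

Any route must reach (4,4) and still end at (3,4) within 4 moves, so the order of the required stops is forced.
Route from (3,2): down 1 to (4,2), right 2 to (4,4), up 1 to (3,4) — 4 moves in all.
Check: all required cells visited; 4 ≤ 4 moves.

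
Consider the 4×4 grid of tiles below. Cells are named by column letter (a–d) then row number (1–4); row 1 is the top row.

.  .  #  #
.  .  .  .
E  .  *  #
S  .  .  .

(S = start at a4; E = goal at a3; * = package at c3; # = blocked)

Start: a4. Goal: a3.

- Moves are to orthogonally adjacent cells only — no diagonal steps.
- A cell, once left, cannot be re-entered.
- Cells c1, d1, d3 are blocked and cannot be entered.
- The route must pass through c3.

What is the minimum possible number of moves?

5

Any route passes through c3 somewhere between a4 and a3. Summing Manhattan distances along the two legs (a4 → c3 → a3) gives a lower bound of 3 + 2 = 5 moves.
A route of 5 moves achieves this: a4 → b4 → c4 → c3 → b3 → a3.
Since 5 matches the lower bound, it is optimal.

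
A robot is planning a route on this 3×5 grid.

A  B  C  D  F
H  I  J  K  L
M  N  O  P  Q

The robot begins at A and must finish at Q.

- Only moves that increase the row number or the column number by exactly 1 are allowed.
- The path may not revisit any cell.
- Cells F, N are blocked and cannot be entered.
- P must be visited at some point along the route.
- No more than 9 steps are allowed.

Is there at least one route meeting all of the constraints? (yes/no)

One route that works: A → H → I → J → O → P → Q.

yes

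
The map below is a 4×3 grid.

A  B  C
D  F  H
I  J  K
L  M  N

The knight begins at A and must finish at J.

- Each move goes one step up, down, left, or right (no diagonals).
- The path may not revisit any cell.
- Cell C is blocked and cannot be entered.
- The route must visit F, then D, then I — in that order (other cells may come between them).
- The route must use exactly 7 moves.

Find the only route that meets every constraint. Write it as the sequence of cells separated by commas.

A, B, F, D, I, L, M, J

The waypoints must appear in the order F, D, I, with no cell reused.
Route from A: right 1 to B, down 1 to F, left 1 to D, down 2 to L, right 1 to M, up 1 to J — 7 moves in all.
Check: order respected (F at step 2, D at step 3, I at step 4); 7 moves as required.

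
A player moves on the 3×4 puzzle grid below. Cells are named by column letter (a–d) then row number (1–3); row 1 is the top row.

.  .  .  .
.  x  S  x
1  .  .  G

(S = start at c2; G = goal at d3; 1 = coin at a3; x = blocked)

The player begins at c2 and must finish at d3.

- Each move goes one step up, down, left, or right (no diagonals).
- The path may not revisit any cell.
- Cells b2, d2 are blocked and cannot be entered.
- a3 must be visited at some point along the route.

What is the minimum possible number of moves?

Any route passes through a3 somewhere between c2 and d3. Summing Manhattan distances along the two legs (c2 → a3 → d3) gives a lower bound of 3 + 3 = 6 moves.
The shortest route satisfying every rule uses 8 moves: c2 → c1 → b1 → a1 → a2 → a3 → b3 → c3 → d3.
The bound of 6 isn't tight here; checking systematically, no route of length 6 through 7 satisfies every constraint, so 8 is the minimum.

8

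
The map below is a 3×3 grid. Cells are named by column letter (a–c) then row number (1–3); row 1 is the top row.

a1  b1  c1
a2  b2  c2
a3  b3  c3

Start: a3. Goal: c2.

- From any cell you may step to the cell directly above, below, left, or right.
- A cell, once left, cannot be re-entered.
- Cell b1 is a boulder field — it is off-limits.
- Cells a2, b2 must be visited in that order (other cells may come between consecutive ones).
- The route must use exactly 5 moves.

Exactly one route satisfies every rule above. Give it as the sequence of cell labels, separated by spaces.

a3 a2 b2 b3 c3 c2

The waypoints must appear in the order a2, b2, with no cell reused.
Route from a3: up 1 to a2, right 1 to b2, down 1 to b3, right 1 to c3, up 1 to c2 — 5 moves in all.
Check: order respected (a2 at step 1, b2 at step 2); 5 moves as required.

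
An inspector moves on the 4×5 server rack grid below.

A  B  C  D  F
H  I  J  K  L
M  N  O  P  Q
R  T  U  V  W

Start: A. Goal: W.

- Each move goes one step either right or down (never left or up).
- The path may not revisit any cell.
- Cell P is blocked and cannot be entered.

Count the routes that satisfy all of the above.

A right/down-only route from A to W makes exactly 3 down-moves and 4 right-moves in some order.
With no other constraints that would be C(7,3) = 35 routes.
Subtract routes through each blocked cell (inclusion–exclusion for overlaps): − through P: 20 → 15.
That gives 15 routes.

15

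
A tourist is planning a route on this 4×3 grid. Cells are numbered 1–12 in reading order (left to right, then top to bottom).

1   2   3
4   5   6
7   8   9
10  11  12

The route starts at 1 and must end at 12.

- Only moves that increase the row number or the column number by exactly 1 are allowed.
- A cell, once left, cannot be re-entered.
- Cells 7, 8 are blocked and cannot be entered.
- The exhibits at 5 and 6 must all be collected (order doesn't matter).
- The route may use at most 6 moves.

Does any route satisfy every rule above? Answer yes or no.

yes

One route that works: 1 → 4 → 5 → 6 → 9 → 12.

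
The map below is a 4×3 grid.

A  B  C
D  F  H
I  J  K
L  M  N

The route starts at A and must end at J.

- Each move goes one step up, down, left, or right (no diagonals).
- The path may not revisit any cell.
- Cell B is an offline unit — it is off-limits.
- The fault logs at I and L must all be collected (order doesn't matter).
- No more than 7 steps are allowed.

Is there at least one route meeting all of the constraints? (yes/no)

yes

One route that works: A → D → I → L → M → J.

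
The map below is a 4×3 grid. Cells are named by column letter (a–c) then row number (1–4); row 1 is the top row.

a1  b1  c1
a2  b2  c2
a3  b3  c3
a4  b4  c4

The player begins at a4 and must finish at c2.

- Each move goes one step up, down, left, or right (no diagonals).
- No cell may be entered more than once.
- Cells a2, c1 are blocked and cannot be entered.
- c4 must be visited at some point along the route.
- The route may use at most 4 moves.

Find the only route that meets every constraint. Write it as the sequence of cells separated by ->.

a4 -> b4 -> c4 -> c3 -> c2

The 4-move cap with required stops at c4 leaves no slack for detours.
Route from a4: right 2 to c4, up 2 to c2 — 4 moves in all.
Check: all required cells visited; 4 ≤ 4 moves.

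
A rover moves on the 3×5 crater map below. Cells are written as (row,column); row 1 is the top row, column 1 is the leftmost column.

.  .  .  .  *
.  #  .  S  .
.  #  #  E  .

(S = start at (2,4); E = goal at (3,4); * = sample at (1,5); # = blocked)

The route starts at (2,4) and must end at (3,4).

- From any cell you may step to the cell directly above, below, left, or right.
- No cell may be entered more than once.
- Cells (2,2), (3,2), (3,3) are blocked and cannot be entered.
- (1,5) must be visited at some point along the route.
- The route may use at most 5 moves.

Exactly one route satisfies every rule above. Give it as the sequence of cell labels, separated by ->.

(2,4) -> (1,4) -> (1,5) -> (2,5) -> (3,5) -> (3,4)

The 5-move cap with required stops at (1,5) leaves no slack for detours.
Route from (2,4): up 1 to (1,4), right 1 to (1,5), down 2 to (3,5), left 1 to (3,4) — 5 moves in all.
Check: all required cells visited; 5 ≤ 5 moves.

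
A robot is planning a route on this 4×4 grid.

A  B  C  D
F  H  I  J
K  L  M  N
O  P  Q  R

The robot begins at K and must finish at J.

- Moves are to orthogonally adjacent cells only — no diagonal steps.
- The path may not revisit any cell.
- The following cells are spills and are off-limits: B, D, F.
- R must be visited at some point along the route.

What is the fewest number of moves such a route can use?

6

Any route passes through R somewhere between K and J. Summing Manhattan distances along the two legs (K → R → J) gives a lower bound of 4 + 2 = 6 moves.
A route of 6 moves achieves this: K → O → P → Q → R → N → J.
Since 6 matches the lower bound, it is optimal.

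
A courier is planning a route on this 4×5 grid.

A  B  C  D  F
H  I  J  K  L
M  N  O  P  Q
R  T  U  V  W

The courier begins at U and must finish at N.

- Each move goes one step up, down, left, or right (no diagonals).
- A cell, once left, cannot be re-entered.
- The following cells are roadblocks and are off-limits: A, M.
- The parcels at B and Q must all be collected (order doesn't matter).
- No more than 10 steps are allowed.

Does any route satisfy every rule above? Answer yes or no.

One route that works: U → O → P → Q → L → F → D → C → B → I → N.

yes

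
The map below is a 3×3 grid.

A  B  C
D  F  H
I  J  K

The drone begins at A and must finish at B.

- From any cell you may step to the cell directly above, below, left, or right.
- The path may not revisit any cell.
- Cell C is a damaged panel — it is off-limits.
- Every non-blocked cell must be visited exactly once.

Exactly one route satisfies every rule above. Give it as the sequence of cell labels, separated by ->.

Need to visit all 8 open cells exactly once, starting at A and ending at B.
Cell I has only two open neighbours (D and J), so the path must pass straight through it: one of those is the cell it's entered from and the other is where it exits.
Route from A: down 2 to I, right 2 to K, up 1 to H, left 1 to F, up 1 to B — 7 moves in all.
Check: all 8 open cells covered.

A -> D -> I -> J -> K -> H -> F -> B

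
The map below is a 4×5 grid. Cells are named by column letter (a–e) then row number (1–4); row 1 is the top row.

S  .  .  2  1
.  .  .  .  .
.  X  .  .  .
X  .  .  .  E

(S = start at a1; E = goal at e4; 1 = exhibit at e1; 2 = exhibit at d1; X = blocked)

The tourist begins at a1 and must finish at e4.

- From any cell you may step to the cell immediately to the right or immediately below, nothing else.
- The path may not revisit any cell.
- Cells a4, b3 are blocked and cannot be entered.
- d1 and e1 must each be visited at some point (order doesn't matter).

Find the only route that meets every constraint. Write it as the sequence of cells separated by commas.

a1, b1, c1, d1, e1, e2, e3, e4

Moves only go right or down, so the column and row indices never decrease.
Route from a1: 4× right (reaching e1), 3× down (reaching e4) — 7 moves in all.
Check: all required cells visited.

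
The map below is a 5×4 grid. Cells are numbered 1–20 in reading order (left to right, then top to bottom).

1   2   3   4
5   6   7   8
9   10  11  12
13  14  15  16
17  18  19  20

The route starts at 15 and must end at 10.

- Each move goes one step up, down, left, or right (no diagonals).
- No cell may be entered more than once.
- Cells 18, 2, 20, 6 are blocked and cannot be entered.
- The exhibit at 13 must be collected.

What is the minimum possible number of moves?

4

Any route passes through 13 somewhere between 15 and 10. Summing Manhattan distances along the two legs (15 → 13 → 10) gives a lower bound of 2 + 2 = 4 moves.
A route of 4 moves achieves this: 15 → 14 → 13 → 9 → 10.
Since 4 matches the lower bound, it is optimal.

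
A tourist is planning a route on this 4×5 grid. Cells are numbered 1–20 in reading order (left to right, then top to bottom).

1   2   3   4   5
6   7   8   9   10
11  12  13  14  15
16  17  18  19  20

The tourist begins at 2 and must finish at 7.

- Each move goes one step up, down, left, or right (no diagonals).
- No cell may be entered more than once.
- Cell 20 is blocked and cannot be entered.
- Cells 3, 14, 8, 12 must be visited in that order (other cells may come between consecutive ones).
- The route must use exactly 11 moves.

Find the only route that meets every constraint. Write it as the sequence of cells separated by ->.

2 -> 3 -> 4 -> 5 -> 10 -> 15 -> 14 -> 9 -> 8 -> 13 -> 12 -> 7

The waypoints must appear in the order 3, 14, 8, 12, with no cell reused.
Route from 2: right 3 to 5, down 2 to 15, left 1 to 14, up 1 to 9, left 1 to 8, down 1 to 13, left 1 to 12, up 1 to 7 — 11 moves in all.
Check: order respected (3 at step 1, 14 at step 6, 8 at step 8, 12 at step 10); 11 moves as required.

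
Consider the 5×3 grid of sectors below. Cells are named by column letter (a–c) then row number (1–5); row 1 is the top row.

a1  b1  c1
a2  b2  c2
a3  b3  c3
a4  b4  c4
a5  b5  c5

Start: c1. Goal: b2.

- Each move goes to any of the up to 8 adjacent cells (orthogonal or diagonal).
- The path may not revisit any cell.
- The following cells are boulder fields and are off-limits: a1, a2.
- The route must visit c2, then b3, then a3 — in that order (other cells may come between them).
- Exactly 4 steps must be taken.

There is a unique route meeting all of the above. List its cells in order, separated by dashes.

The waypoints must appear in the order c2, b3, a3, with no cell reused.
Route from c1: down to c2, down-left to b3, left to a3, up-right to b2 — 4 moves in all.
Check: order respected (c2 at step 1, b3 at step 2, a3 at step 3); 4 moves as required.

c1 - c2 - b3 - a3 - b2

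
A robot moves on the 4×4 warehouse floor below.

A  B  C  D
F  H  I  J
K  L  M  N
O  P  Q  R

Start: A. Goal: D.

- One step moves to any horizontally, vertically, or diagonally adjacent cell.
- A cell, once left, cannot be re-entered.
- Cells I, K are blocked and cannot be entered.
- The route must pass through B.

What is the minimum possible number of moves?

Any route passes through B somewhere between A and D. Summing Chebyshev distances along the two legs (A → B → D) gives a lower bound of 1 + 2 = 3 moves.
A route of 3 moves achieves this: A → B → C → D.
Since 3 matches the lower bound, it is optimal.

3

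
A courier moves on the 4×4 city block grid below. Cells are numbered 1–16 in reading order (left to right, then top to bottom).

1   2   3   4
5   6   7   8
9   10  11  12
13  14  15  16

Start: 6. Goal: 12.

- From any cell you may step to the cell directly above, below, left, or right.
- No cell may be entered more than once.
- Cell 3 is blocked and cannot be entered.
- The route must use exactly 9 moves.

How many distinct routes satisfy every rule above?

13

Need simple routes of exactly 9 moves from 6 to 12 (Manhattan distance 3, so 3 moves are spent on a detour and 3 undoing it).
Branch systematically from the start, pruning whenever the remaining move budget drops below the Manhattan distance to 12 or differs from it in parity. Grouping the completions by first move — via 2: 7; via 10: 1; via 5: 4; via 7: 1 — and summing: 7 + 1 + 4 + 1 = 13.
That gives 13 routes.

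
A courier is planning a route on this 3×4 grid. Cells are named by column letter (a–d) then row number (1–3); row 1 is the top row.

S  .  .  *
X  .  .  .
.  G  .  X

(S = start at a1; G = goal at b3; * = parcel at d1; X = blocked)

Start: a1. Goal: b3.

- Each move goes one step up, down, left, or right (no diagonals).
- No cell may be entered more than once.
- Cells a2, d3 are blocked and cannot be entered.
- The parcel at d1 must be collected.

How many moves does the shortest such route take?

7

Any route passes through d1 somewhere between a1 and b3. Summing Manhattan distances along the two legs (a1 → d1 → b3) gives a lower bound of 3 + 4 = 7 moves.
A route of 7 moves achieves this: a1 → b1 → c1 → d1 → d2 → c2 → c3 → b3.
Since 7 matches the lower bound, it is optimal.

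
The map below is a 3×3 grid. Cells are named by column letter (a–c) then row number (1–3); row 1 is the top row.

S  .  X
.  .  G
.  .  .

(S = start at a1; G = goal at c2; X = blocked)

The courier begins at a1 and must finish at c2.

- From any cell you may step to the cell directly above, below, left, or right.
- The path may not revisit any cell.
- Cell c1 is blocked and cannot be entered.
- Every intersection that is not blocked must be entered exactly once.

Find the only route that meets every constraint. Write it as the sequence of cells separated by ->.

a1 -> b1 -> b2 -> a2 -> a3 -> b3 -> c3 -> c2

Need to visit all 8 open cells exactly once, starting at a1 and ending at c2.
Cell c3 has only two open neighbours (c2 and b3), so the path must pass straight through it: one of those is the cell it's entered from and the other is where it exits.
Route from a1: right 1 to b1, down 1 to b2, left 1 to a2, down 1 to a3, right 2 to c3, up 1 to c2 — 7 moves in all.
Check: all 8 open cells covered.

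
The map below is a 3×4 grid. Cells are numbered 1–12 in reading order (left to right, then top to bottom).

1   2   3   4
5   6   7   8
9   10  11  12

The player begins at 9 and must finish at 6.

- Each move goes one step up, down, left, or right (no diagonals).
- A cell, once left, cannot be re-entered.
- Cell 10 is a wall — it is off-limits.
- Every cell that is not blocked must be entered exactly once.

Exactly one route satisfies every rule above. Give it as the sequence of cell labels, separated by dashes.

9 - 5 - 1 - 2 - 3 - 4 - 8 - 12 - 11 - 7 - 6

Need to visit all 11 open cells exactly once, starting at 9 and ending at 6.
Route from 9: up 2 to 1, right 3 to 4, down 2 to 12, left 1 to 11, up 1 to 7, left 1 to 6 — 10 moves in all.
Check: all 11 open cells covered.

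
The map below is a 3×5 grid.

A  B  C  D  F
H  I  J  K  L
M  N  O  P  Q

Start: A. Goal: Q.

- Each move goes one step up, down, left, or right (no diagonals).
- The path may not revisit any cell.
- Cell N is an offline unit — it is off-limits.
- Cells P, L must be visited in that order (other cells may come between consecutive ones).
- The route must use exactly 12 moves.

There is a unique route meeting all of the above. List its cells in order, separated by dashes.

A - H - I - B - C - J - O - P - K - D - F - L - Q

The waypoints must appear in the order P, L, with no cell reused.
Route from A: down 1 to H, right 1 to I, up 1 to B, right 1 to C, down 2 to O, right 1 to P, up 2 to D, right 1 to F, down 2 to Q — 12 moves in all.
Check: order respected (P at step 7, L at step 11); 12 moves as required.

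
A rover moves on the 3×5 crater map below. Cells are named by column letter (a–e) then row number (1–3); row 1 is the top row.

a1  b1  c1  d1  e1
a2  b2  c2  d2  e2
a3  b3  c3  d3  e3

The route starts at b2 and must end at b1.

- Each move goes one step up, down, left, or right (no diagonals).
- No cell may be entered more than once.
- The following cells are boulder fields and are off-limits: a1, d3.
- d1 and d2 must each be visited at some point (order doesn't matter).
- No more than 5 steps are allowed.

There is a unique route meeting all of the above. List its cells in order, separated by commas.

b2, c2, d2, d1, c1, b1

Any route must reach d1 and d2 and still end at b1 within 5 moves, so the order of the required stops is forced.
Route from b2: right 2 to d2, up 1 to d1, left 2 to b1 — 5 moves in all.
Check: all required cells visited; 5 ≤ 5 moves.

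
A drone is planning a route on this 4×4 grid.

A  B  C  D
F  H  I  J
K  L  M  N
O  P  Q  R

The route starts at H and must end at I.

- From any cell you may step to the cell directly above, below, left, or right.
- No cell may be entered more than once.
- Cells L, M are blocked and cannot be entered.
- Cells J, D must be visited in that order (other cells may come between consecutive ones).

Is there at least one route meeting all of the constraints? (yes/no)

yes

One route that works: H → F → K → O → P → Q → R → N → J → D → C → I.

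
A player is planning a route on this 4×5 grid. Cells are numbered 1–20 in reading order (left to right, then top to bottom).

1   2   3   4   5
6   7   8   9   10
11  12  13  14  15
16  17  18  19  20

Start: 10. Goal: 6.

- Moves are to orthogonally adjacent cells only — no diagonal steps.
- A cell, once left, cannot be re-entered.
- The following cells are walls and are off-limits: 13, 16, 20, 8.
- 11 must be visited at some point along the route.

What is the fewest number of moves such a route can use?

Any route passes through 11 somewhere between 10 and 6. Summing Manhattan distances along the two legs (10 → 11 → 6) gives a lower bound of 5 + 1 = 6 moves.
That bound ignores the blocked cells. Measuring each leg by the fewest moves that actually steer around them (10→11: 7; 11→6: 1) raises the lower bound to 8.
A route of 8 moves exists: 10 → 5 → 4 → 3 → 2 → 7 → 12 → 11 → 6.
Since 8 matches that lower bound, it is optimal.

8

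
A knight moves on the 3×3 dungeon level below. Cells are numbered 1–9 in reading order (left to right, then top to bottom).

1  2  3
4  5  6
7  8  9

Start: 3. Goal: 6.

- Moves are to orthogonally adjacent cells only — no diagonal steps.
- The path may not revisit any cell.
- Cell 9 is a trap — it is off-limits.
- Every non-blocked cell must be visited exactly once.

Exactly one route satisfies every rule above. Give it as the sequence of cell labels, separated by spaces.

Need to visit all 8 open cells exactly once, starting at 3 and ending at 6.
Cell 7 has only two open neighbours (4 and 8), so the path must pass straight through it: one of those is the cell it's entered from and the other is where it exits.
Route from 3: 2× left (reaching 1), 2× down (reaching 7), right to 8, up to 5, right to 6 — 7 moves in all.
Check: all 8 open cells covered.

3 2 1 4 7 8 5 6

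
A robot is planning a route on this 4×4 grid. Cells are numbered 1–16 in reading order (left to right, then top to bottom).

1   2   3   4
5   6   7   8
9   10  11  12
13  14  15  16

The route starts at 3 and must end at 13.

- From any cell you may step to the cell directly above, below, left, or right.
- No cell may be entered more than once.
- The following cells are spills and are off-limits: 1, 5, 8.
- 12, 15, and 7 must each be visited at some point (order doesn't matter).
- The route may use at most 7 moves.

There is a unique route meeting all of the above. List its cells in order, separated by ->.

Any route must reach 12, 15, and 7 and still end at 13 within 7 moves, so the order of the required stops is forced.
Route from 3: down 2 to 11, right 1 to 12, down 1 to 16, left 3 to 13 — 7 moves in all.
Check: all required cells visited; 7 ≤ 7 moves.

3 -> 7 -> 11 -> 12 -> 16 -> 15 -> 14 -> 13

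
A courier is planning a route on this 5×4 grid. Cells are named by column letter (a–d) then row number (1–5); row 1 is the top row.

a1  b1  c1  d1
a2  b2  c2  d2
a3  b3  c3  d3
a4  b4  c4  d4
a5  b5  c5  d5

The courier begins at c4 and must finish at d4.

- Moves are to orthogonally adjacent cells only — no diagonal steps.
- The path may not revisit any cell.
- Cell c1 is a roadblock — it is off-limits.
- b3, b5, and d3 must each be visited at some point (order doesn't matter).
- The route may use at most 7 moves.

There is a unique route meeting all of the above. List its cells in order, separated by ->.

Any route must reach b3, b5, and d3 and still end at d4 within 7 moves, so the order of the required stops is forced.
Route from c4: down to c5, left to b5, 2× up (reaching b3), 2× right (reaching d3), down to d4 — 7 moves in all.
Check: all required cells visited; 7 ≤ 7 moves.

c4 -> c5 -> b5 -> b4 -> b3 -> c3 -> d3 -> d4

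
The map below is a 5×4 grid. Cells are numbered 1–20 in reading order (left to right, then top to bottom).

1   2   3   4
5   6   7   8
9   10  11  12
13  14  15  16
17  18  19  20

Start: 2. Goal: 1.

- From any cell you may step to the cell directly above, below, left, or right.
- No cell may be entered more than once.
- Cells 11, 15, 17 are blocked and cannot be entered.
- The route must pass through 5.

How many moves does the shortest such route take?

3

Any route passes through 5 somewhere between 2 and 1. Summing Manhattan distances along the two legs (2 → 5 → 1) gives a lower bound of 2 + 1 = 3 moves.
A route of 3 moves achieves this: 2 → 6 → 5 → 1.
Since 3 matches the lower bound, it is optimal.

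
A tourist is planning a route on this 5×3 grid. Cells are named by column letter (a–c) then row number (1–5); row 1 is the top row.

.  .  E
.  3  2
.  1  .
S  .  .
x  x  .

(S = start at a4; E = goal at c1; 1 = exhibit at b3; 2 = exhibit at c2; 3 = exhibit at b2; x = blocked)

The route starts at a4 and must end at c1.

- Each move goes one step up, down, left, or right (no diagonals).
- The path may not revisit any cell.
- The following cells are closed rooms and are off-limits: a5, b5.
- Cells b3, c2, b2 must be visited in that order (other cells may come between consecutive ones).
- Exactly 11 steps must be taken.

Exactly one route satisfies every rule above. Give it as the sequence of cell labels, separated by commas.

The waypoints must appear in the order b3, c2, b2, with no cell reused.
Route from a4: up to a3, right to b3, down to b4, right to c4, 2× up (reaching c2), 2× left (reaching a2), up to a1, 2× right (reaching c1) — 11 moves in all.
Check: order respected (1 at step 2, 2 at step 6, 3 at step 7); 11 moves as required.

a4, a3, b3, b4, c4, c3, c2, b2, a2, a1, b1, c1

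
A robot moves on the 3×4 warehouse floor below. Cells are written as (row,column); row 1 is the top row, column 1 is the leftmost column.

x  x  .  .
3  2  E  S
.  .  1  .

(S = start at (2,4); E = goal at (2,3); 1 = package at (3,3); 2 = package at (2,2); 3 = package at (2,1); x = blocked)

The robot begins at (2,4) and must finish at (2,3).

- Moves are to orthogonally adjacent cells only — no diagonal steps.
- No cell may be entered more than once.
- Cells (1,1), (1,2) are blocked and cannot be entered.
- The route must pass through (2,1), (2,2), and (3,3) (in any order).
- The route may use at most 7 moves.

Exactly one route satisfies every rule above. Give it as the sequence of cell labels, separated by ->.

(2,4) -> (3,4) -> (3,3) -> (3,2) -> (3,1) -> (2,1) -> (2,2) -> (2,3)

Any route must reach (2,1), (2,2), and (3,3) and still end at (2,3) within 7 moves, so the order of the required stops is forced.
Route from (2,4): down 1 to (3,4), left 3 to (3,1), up 1 to (2,1), right 2 to (2,3) — 7 moves in all.
Check: all required cells visited; 7 ≤ 7 moves.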